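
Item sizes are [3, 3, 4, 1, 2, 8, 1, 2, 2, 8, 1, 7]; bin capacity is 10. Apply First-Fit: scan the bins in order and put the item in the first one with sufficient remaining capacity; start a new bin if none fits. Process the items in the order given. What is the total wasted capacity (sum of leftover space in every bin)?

3 → bin 1 (remaining 7)
3 → bin 1 (remaining 4)
4 → bin 1 (remaining 0)
1 → bin 2 (remaining 9)
2 → bin 2 (remaining 7)
8 → bin 3 (remaining 2)
1 → bin 2 (remaining 6)
2 → bin 2 (remaining 4)
2 → bin 2 (remaining 2)
8 → bin 4 (remaining 2)
1 → bin 2 (remaining 1)
7 → bin 5 (remaining 3)
5 bins × 10 = 50; used 42; unused 8.

8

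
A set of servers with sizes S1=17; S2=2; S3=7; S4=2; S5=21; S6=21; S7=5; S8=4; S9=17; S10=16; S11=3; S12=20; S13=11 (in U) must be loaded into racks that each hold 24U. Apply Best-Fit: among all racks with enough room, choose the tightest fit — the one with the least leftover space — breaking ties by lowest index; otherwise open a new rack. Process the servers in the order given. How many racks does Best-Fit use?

rack 1: place S1 (17U), 7U left
rack 1: place S2 (2U), 5U left
rack 2: place S3 (7U), 17U left
rack 1: place S4 (2U), 3U left
rack 3: place S5 (21U), 3U left
rack 4: place S6 (21U), 3U left
rack 2: place S7 (5U), 12U left
rack 2: place S8 (4U), 8U left
rack 5: place S9 (17U), 7U left
rack 6: place S10 (16U), 8U left
rack 1: place S11 (3U), 0U left
rack 7: place S12 (20U), 4U left
rack 8: place S13 (11U), 13U left

8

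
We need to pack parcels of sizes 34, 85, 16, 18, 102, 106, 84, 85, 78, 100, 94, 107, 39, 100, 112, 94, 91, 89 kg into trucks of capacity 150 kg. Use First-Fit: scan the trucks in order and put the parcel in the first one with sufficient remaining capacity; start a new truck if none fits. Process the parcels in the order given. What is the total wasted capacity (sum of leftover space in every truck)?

Put 34 kg in truck 1; 116 kg remain.
Put 85 kg in truck 1; 31 kg remain.
Put 16 kg in truck 1; 15 kg remain.
Put 18 kg in truck 2; 132 kg remain.
Put 102 kg in truck 2; 30 kg remain.
Put 106 kg in truck 3; 44 kg remain.
Put 84 kg in truck 4; 66 kg remain.
Put 85 kg in truck 5; 65 kg remain.
Put 78 kg in truck 6; 72 kg remain.
Put 100 kg in truck 7; 50 kg remain.
Put 94 kg in truck 8; 56 kg remain.
Put 107 kg in truck 9; 43 kg remain.
Put 39 kg in truck 3; 5 kg remain.
Put 100 kg in truck 10; 50 kg remain.
Put 112 kg in truck 11; 38 kg remain.
Put 94 kg in truck 12; 56 kg remain.
Put 91 kg in truck 13; 59 kg remain.
Put 89 kg in truck 14; 61 kg remain.
14 trucks × 150 kg = 2100 kg; used 1434 kg; unused 666 kg.

666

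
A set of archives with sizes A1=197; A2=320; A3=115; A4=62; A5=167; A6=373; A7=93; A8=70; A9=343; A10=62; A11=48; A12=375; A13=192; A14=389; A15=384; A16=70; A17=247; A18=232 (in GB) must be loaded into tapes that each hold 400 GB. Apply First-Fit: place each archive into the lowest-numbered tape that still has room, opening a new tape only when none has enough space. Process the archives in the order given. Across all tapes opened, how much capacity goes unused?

Put A1 (197 GB) in tape 1; 203 GB remain.
Put A2 (320 GB) in tape 2; 80 GB remain.
Put A3 (115 GB) in tape 1; 88 GB remain.
Put A4 (62 GB) in tape 1; 26 GB remain.
Put A5 (167 GB) in tape 3; 233 GB remain.
Put A6 (373 GB) in tape 4; 27 GB remain.
Put A7 (93 GB) in tape 3; 140 GB remain.
Put A8 (70 GB) in tape 2; 10 GB remain.
Put A9 (343 GB) in tape 5; 57 GB remain.
Put A10 (62 GB) in tape 3; 78 GB remain.
Put A11 (48 GB) in tape 3; 30 GB remain.
Put A12 (375 GB) in tape 6; 25 GB remain.
Put A13 (192 GB) in tape 7; 208 GB remain.
Put A14 (389 GB) in tape 8; 11 GB remain.
Put A15 (384 GB) in tape 9; 16 GB remain.
Put A16 (70 GB) in tape 7; 138 GB remain.
Put A17 (247 GB) in tape 10; 153 GB remain.
Put A18 (232 GB) in tape 11; 168 GB remain.
11 tapes × 400 GB = 4400 GB; used 3739 GB; unused 661 GB.

661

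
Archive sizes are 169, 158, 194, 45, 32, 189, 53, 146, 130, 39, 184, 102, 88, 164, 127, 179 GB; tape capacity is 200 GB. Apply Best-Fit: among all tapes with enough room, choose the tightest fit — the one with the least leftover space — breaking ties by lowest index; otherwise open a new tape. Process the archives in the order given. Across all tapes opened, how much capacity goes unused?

401

Put 169 GB in tape 1; 31 GB remain.
Put 158 GB in tape 2; 42 GB remain.
Put 194 GB in tape 3; 6 GB remain.
Put 45 GB in tape 4; 155 GB remain.
Put 32 GB in tape 2; 10 GB remain.
Put 189 GB in tape 5; 11 GB remain.
Put 53 GB in tape 4; 102 GB remain.
Put 146 GB in tape 6; 54 GB remain.
Put 130 GB in tape 7; 70 GB remain.
Put 39 GB in tape 6; 15 GB remain.
Put 184 GB in tape 8; 16 GB remain.
Put 102 GB in tape 4; 0 GB remain.
Put 88 GB in tape 9; 112 GB remain.
Put 164 GB in tape 10; 36 GB remain.
Put 127 GB in tape 11; 73 GB remain.
Put 179 GB in tape 12; 21 GB remain.
12 tapes × 200 GB = 2400 GB; used 1999 GB; unused 401 GB.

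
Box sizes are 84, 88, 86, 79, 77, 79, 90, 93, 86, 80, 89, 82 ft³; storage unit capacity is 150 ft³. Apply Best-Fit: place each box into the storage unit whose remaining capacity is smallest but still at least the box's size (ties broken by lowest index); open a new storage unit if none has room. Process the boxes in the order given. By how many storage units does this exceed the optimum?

Best-Fit: [84] [88] [86] [79] [77] [79] [90] [93] [86] [80] [89] [82] → 12 storage units.
12 boxes exceed 75 ft³ (half the capacity), and no two of those can share a storage unit, so at least 12 storage units are needed.
So 12 is already optimal.

0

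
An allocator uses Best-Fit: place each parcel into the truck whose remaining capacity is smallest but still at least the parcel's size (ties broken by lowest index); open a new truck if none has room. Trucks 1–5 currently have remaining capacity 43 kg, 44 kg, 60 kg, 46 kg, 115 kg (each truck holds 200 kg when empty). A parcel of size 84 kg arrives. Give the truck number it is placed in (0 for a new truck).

Trucks with room: truck 5 (115 kg).
Tightest fit is truck 5 with 115 kg free.

5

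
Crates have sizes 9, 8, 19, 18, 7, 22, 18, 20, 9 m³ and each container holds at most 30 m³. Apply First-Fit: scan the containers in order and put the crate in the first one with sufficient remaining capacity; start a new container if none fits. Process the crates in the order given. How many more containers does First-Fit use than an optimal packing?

First-Fit: [9,8,7] [19,9] [18] [22] [18] [20] → 6 containers.
Total size 130 m³; any packing needs at least ⌈130/30⌉ = 5 containers.
An optimal packing achieves that bound: [22,8] [20,9] [19,9] [18,7] [18] → 5 containers.
Excess: 6 − 5 = 1.

1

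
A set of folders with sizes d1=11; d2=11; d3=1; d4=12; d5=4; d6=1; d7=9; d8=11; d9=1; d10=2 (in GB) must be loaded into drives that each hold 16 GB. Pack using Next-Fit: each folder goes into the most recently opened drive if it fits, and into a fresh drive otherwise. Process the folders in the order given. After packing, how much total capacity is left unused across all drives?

drive 1: place d1 (11 GB), 5 GB left
drive 2: place d2 (11 GB), 5 GB left
drive 2: place d3 (1 GB), 4 GB left
drive 3: place d4 (12 GB), 4 GB left
drive 3: place d5 (4 GB), 0 GB left
drive 4: place d6 (1 GB), 15 GB left
drive 4: place d7 (9 GB), 6 GB left
drive 5: place d8 (11 GB), 5 GB left
drive 5: place d9 (1 GB), 4 GB left
drive 5: place d10 (2 GB), 2 GB left
5 drives × 16 GB = 80 GB; used 63 GB; unused 17 GB.

17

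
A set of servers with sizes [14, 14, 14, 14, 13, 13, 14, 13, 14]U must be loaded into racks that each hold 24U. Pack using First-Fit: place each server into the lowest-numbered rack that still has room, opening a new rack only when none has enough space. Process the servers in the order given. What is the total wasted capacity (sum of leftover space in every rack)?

14U → rack 1 (remaining 10U)
14U → rack 2 (remaining 10U)
14U → rack 3 (remaining 10U)
14U → rack 4 (remaining 10U)
13U → rack 5 (remaining 11U)
13U → rack 6 (remaining 11U)
14U → rack 7 (remaining 10U)
13U → rack 8 (remaining 11U)
14U → rack 9 (remaining 10U)
9 racks × 24U = 216U; used 123U; unused 93U.

93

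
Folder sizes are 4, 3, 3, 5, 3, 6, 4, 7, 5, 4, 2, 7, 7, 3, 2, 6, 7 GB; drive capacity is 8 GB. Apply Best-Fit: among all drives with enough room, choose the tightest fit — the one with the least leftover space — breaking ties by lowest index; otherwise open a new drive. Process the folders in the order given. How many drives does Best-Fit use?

Put 4 GB in drive 1; 4 GB remain.
Put 3 GB in drive 1; 1 GB remain.
Put 3 GB in drive 2; 5 GB remain.
Put 5 GB in drive 2; 0 GB remain.
Put 3 GB in drive 3; 5 GB remain.
Put 6 GB in drive 4; 2 GB remain.
Put 4 GB in drive 3; 1 GB remain.
Put 7 GB in drive 5; 1 GB remain.
Put 5 GB in drive 6; 3 GB remain.
Put 4 GB in drive 7; 4 GB remain.
Put 2 GB in drive 4; 0 GB remain.
Put 7 GB in drive 8; 1 GB remain.
Put 7 GB in drive 9; 1 GB remain.
Put 3 GB in drive 6; 0 GB remain.
Put 2 GB in drive 7; 2 GB remain.
Put 6 GB in drive 10; 2 GB remain.
Put 7 GB in drive 11; 1 GB remain.

11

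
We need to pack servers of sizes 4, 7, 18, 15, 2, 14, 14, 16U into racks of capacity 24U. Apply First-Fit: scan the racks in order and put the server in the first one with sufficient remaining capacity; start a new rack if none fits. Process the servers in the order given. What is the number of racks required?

6

Put 4U in rack 1; 20U remain.
Put 7U in rack 1; 13U remain.
Put 18U in rack 2; 6U remain.
Put 15U in rack 3; 9U remain.
Put 2U in rack 1; 11U remain.
Put 14U in rack 4; 10U remain.
Put 14U in rack 5; 10U remain.
Put 16U in rack 6; 8U remain.
Final racks: [4,7,2] [18] [15] [14] [14] [16].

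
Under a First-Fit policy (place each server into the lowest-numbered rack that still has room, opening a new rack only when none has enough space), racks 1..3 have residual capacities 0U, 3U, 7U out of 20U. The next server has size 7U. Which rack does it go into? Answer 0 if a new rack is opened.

3

Racks with room: rack 3 (7U).
The first with room is rack 3.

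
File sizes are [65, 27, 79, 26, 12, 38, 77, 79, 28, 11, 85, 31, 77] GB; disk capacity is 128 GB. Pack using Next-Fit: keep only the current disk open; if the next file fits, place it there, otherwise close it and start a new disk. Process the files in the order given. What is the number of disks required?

Put 65 GB in disk 1; 63 GB remain.
Put 27 GB in disk 1; 36 GB remain.
Put 79 GB in disk 2; 49 GB remain.
Put 26 GB in disk 2; 23 GB remain.
Put 12 GB in disk 2; 11 GB remain.
Put 38 GB in disk 3; 90 GB remain.
Put 77 GB in disk 3; 13 GB remain.
Put 79 GB in disk 4; 49 GB remain.
Put 28 GB in disk 4; 21 GB remain.
Put 11 GB in disk 4; 10 GB remain.
Put 85 GB in disk 5; 43 GB remain.
Put 31 GB in disk 5; 12 GB remain.
Put 77 GB in disk 6; 51 GB remain.

6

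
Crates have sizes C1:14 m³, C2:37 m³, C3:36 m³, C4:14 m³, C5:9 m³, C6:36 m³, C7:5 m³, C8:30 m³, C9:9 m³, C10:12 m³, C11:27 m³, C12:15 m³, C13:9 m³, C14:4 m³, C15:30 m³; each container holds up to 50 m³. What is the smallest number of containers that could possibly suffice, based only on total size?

6

Total size = 14 + 37 + 36 + 14 + 9 + 36 + 5 + 30 + 9 + 12 + 27 + 15 + 9 + 4 + 30 = 287 m³.
⌈287 / 50⌉ = 6.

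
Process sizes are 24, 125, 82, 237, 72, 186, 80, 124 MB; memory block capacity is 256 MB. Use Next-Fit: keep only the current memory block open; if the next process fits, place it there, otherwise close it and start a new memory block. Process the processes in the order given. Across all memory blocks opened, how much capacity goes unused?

350

Put 24 MB in memory block 1; 232 MB remain.
Put 125 MB in memory block 1; 107 MB remain.
Put 82 MB in memory block 1; 25 MB remain.
Put 237 MB in memory block 2; 19 MB remain.
Put 72 MB in memory block 3; 184 MB remain.
Put 186 MB in memory block 4; 70 MB remain.
Put 80 MB in memory block 5; 176 MB remain.
Put 124 MB in memory block 5; 52 MB remain.
5 memory blocks × 256 MB = 1280 MB; used 930 MB; unused 350 MB.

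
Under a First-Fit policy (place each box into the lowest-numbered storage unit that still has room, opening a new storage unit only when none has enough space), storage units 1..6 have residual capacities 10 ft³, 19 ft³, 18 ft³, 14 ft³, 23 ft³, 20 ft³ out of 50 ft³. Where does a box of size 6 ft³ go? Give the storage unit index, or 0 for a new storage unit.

1

Storage units with room: storage unit 1 (10 ft³), storage unit 2 (19 ft³), storage unit 3 (18 ft³), storage unit 4 (14 ft³), storage unit 5 (23 ft³), storage unit 6 (20 ft³).
The first with room is storage unit 1.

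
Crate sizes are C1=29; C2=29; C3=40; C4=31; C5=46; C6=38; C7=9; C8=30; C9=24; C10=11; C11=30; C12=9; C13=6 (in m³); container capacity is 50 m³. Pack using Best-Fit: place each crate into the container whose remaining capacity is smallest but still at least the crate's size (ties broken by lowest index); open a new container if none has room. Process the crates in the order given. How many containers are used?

9 containers

C1 (29 m³) → container 1 (remaining 21 m³)
C2 (29 m³) → container 2 (remaining 21 m³)
C3 (40 m³) → container 3 (remaining 10 m³)
C4 (31 m³) → container 4 (remaining 19 m³)
C5 (46 m³) → container 5 (remaining 4 m³)
C6 (38 m³) → container 6 (remaining 12 m³)
C7 (9 m³) → container 3 (remaining 1 m³)
C8 (30 m³) → container 7 (remaining 20 m³)
C9 (24 m³) → container 8 (remaining 26 m³)
C10 (11 m³) → container 6 (remaining 1 m³)
C11 (30 m³) → container 9 (remaining 20 m³)
C12 (9 m³) → container 4 (remaining 10 m³)
C13 (6 m³) → container 4 (remaining 4 m³)
Final containers: [29] [29] [40,9] [31,9,6] [46] [38,11] [30] [24] [30].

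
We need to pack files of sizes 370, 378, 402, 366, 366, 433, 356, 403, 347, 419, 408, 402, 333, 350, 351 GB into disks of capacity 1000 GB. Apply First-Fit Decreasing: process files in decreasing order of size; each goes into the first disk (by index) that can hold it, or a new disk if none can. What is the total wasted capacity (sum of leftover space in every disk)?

Sorted descending: 433, 419, 408, 403, 402, 402, 378, 370, 366, 366, 356, 351, 350, 347, 333.
disk 1: place 433 GB, 567 GB left
disk 1: place 419 GB, 148 GB left
disk 2: place 408 GB, 592 GB left
disk 2: place 403 GB, 189 GB left
disk 3: place 402 GB, 598 GB left
disk 3: place 402 GB, 196 GB left
disk 4: place 378 GB, 622 GB left
disk 4: place 370 GB, 252 GB left
disk 5: place 366 GB, 634 GB left
disk 5: place 366 GB, 268 GB left
disk 6: place 356 GB, 644 GB left
disk 6: place 351 GB, 293 GB left
disk 7: place 350 GB, 650 GB left
disk 7: place 347 GB, 303 GB left
disk 8: place 333 GB, 667 GB left
8 disks × 1000 GB = 8000 GB; used 5684 GB; unused 2316 GB.

2316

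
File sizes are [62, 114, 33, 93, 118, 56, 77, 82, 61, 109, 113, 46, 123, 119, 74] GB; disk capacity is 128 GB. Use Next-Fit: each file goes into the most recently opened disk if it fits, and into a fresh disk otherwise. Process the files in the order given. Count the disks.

14

62 GB → disk 1 (remaining 66 GB)
114 GB → disk 2 (remaining 14 GB)
33 GB → disk 3 (remaining 95 GB)
93 GB → disk 3 (remaining 2 GB)
118 GB → disk 4 (remaining 10 GB)
56 GB → disk 5 (remaining 72 GB)
77 GB → disk 6 (remaining 51 GB)
82 GB → disk 7 (remaining 46 GB)
61 GB → disk 8 (remaining 67 GB)
109 GB → disk 9 (remaining 19 GB)
113 GB → disk 10 (remaining 15 GB)
46 GB → disk 11 (remaining 82 GB)
123 GB → disk 12 (remaining 5 GB)
119 GB → disk 13 (remaining 9 GB)
74 GB → disk 14 (remaining 54 GB)
Final disks: [62] [114] [33,93] [118] [56] [77] [82] [61] [109] [113] [46] [123] [119] [74].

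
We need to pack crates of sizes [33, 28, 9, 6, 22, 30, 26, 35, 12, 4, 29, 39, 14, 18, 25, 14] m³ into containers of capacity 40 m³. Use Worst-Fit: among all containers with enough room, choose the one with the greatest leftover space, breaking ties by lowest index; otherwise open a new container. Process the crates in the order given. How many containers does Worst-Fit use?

Put 33 m³ in container 1; 7 m³ remain.
Put 28 m³ in container 2; 12 m³ remain.
Put 9 m³ in container 2; 3 m³ remain.
Put 6 m³ in container 1; 1 m³ remain.
Put 22 m³ in container 3; 18 m³ remain.
Put 30 m³ in container 4; 10 m³ remain.
Put 26 m³ in container 5; 14 m³ remain.
Put 35 m³ in container 6; 5 m³ remain.
Put 12 m³ in container 3; 6 m³ remain.
Put 4 m³ in container 5; 10 m³ remain.
Put 29 m³ in container 7; 11 m³ remain.
Put 39 m³ in container 8; 1 m³ remain.
Put 14 m³ in container 9; 26 m³ remain.
Put 18 m³ in container 9; 8 m³ remain.
Put 25 m³ in container 10; 15 m³ remain.
Put 14 m³ in container 10; 1 m³ remain.

10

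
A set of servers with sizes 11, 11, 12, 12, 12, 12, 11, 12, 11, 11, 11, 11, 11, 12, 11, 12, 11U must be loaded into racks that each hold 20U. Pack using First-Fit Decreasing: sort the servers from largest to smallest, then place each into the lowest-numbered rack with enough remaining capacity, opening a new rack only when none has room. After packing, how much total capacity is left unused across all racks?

146

Sorted descending: 12, 12, 12, 12, 12, 12, 12, 11, 11, 11, 11, 11, 11, 11, 11, 11, 11.
12U → rack 1 (remaining 8U)
12U → rack 2 (remaining 8U)
12U → rack 3 (remaining 8U)
12U → rack 4 (remaining 8U)
12U → rack 5 (remaining 8U)
12U → rack 6 (remaining 8U)
12U → rack 7 (remaining 8U)
11U → rack 8 (remaining 9U)
11U → rack 9 (remaining 9U)
11U → rack 10 (remaining 9U)
11U → rack 11 (remaining 9U)
11U → rack 12 (remaining 9U)
11U → rack 13 (remaining 9U)
11U → rack 14 (remaining 9U)
11U → rack 15 (remaining 9U)
11U → rack 16 (remaining 9U)
11U → rack 17 (remaining 9U)
17 racks × 20U = 340U; used 194U; unused 146U.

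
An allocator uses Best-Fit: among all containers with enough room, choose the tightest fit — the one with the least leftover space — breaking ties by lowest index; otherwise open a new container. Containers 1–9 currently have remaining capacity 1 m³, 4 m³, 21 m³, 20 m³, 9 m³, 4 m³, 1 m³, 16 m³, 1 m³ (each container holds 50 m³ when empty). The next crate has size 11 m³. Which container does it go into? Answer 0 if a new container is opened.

Containers with room: container 3 (21 m³), container 4 (20 m³), container 8 (16 m³).
Tightest fit is container 8 with 16 m³ free.

8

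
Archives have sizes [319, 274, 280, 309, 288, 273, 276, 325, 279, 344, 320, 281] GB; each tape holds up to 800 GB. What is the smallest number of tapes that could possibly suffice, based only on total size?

Total size = 319 + 274 + 280 + 309 + 288 + 273 + 276 + 325 + 279 + 344 + 320 + 281 = 3568 GB.
⌈3568 / 800⌉ = 5.

5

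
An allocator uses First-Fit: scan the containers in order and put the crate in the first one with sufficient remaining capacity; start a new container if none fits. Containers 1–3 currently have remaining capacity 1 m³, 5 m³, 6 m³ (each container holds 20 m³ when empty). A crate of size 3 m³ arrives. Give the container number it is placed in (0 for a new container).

2

Containers with room: container 2 (5 m³), container 3 (6 m³).
The first with room is container 2.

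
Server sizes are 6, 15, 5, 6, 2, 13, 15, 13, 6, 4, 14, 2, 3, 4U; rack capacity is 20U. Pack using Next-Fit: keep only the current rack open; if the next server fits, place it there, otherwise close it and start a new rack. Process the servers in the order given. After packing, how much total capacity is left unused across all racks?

52

Put 6U in rack 1; 14U remain.
Put 15U in rack 2; 5U remain.
Put 5U in rack 2; 0U remain.
Put 6U in rack 3; 14U remain.
Put 2U in rack 3; 12U remain.
Put 13U in rack 4; 7U remain.
Put 15U in rack 5; 5U remain.
Put 13U in rack 6; 7U remain.
Put 6U in rack 6; 1U remain.
Put 4U in rack 7; 16U remain.
Put 14U in rack 7; 2U remain.
Put 2U in rack 7; 0U remain.
Put 3U in rack 8; 17U remain.
Put 4U in rack 8; 13U remain.
8 racks × 20U = 160U; used 108U; unused 52U.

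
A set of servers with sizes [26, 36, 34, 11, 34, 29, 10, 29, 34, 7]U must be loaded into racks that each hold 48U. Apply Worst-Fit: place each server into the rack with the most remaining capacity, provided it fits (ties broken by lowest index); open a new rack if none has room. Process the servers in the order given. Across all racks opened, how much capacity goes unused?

86

rack 1: place 26U, 22U left
rack 2: place 36U, 12U left
rack 3: place 34U, 14U left
rack 1: place 11U, 11U left
rack 4: place 34U, 14U left
rack 5: place 29U, 19U left
rack 5: place 10U, 9U left
rack 6: place 29U, 19U left
rack 7: place 34U, 14U left
rack 6: place 7U, 12U left
7 racks × 48U = 336U; used 250U; unused 86U.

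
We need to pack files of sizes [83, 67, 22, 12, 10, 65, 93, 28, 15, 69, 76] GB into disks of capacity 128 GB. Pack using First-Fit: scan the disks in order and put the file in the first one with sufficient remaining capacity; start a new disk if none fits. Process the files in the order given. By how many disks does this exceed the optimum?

0

First-Fit: [83,22,12,10] [67,28,15] [65] [93] [69] [76] → 6 disks.
6 files exceed 64 GB (half the capacity), and no two of those can share a disk, so at least 6 disks are needed.
So 6 is already optimal.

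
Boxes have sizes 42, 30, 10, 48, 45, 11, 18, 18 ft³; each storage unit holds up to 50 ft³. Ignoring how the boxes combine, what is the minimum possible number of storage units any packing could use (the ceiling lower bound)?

Total size = 42 + 30 + 10 + 48 + 45 + 11 + 18 + 18 = 222 ft³.
⌈222 / 50⌉ = 5.

5 storage units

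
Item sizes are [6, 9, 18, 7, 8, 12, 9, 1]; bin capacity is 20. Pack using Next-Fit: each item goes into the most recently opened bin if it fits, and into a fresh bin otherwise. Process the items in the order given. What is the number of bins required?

5 bins

bin 1: place 6, 14 left
bin 1: place 9, 5 left
bin 2: place 18, 2 left
bin 3: place 7, 13 left
bin 3: place 8, 5 left
bin 4: place 12, 8 left
bin 5: place 9, 11 left
bin 5: place 1, 10 left
Final bins: [6,9] [18] [7,8] [12] [9,1].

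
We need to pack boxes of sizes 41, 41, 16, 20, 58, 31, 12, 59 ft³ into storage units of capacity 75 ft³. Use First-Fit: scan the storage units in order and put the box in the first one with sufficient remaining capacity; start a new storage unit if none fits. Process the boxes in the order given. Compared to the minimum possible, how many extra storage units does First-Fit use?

First-Fit: [41,16,12] [41,20] [58] [31] [59] → 5 storage units.
Total size 278 ft³; any packing needs at least ⌈278/75⌉ = 4 storage units.
An optimal packing achieves that bound: [59,16] [58,12] [41,31] [41,20] → 4 storage units.
Excess: 5 − 4 = 1.

1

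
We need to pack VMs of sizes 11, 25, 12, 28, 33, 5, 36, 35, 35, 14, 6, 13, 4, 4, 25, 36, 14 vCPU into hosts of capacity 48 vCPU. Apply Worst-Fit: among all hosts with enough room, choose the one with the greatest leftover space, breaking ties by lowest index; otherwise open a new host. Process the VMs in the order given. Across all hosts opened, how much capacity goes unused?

host 1: place 11 vCPU, 37 vCPU left
host 1: place 25 vCPU, 12 vCPU left
host 1: place 12 vCPU, 0 vCPU left
host 2: place 28 vCPU, 20 vCPU left
host 3: place 33 vCPU, 15 vCPU left
host 2: place 5 vCPU, 15 vCPU left
host 4: place 36 vCPU, 12 vCPU left
host 5: place 35 vCPU, 13 vCPU left
host 6: place 35 vCPU, 13 vCPU left
host 2: place 14 vCPU, 1 vCPU left
host 3: place 6 vCPU, 9 vCPU left
host 5: place 13 vCPU, 0 vCPU left
host 6: place 4 vCPU, 9 vCPU left
host 4: place 4 vCPU, 8 vCPU left
host 7: place 25 vCPU, 23 vCPU left
host 8: place 36 vCPU, 12 vCPU left
host 7: place 14 vCPU, 9 vCPU left
8 hosts × 48 vCPU = 384 vCPU; used 336 vCPU; unused 48 vCPU.

48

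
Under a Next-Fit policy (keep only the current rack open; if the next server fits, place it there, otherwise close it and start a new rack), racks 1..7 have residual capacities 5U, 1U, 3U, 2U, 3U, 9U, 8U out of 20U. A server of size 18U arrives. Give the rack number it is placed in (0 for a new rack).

0

Next-Fit only looks at rack 7, which has 8U free.
18U does not fit, so a new rack is opened.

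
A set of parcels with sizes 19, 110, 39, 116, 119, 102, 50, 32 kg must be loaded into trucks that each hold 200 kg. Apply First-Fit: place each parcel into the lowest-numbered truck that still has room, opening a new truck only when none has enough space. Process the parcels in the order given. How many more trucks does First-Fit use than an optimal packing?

First-Fit: [19,110,39,32] [116,50] [119] [102] → 4 trucks.
4 parcels exceed 100 kg (half the capacity), and no two of those can share a truck, so at least 4 trucks are needed.
So 4 is already optimal.

0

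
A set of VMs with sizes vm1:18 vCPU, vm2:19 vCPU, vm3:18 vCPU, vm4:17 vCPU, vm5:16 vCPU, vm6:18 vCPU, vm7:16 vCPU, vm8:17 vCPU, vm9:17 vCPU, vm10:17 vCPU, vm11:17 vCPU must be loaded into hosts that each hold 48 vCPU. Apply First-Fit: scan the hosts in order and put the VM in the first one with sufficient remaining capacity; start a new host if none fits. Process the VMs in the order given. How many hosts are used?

6

Put vm1 (18 vCPU) in host 1; 30 vCPU remain.
Put vm2 (19 vCPU) in host 1; 11 vCPU remain.
Put vm3 (18 vCPU) in host 2; 30 vCPU remain.
Put vm4 (17 vCPU) in host 2; 13 vCPU remain.
Put vm5 (16 vCPU) in host 3; 32 vCPU remain.
Put vm6 (18 vCPU) in host 3; 14 vCPU remain.
Put vm7 (16 vCPU) in host 4; 32 vCPU remain.
Put vm8 (17 vCPU) in host 4; 15 vCPU remain.
Put vm9 (17 vCPU) in host 5; 31 vCPU remain.
Put vm10 (17 vCPU) in host 5; 14 vCPU remain.
Put vm11 (17 vCPU) in host 6; 31 vCPU remain.
Final hosts: [18,19] [18,17] [16,18] [16,17] [17,17] [17].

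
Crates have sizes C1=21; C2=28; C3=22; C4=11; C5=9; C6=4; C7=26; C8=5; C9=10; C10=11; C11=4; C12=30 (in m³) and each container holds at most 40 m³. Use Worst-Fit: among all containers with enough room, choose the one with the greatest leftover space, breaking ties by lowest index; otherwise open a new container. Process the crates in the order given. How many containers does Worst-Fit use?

C1 (21 m³) → container 1 (remaining 19 m³)
C2 (28 m³) → container 2 (remaining 12 m³)
C3 (22 m³) → container 3 (remaining 18 m³)
C4 (11 m³) → container 1 (remaining 8 m³)
C5 (9 m³) → container 3 (remaining 9 m³)
C6 (4 m³) → container 2 (remaining 8 m³)
C7 (26 m³) → container 4 (remaining 14 m³)
C8 (5 m³) → container 4 (remaining 9 m³)
C9 (10 m³) → container 5 (remaining 30 m³)
C10 (11 m³) → container 5 (remaining 19 m³)
C11 (4 m³) → container 5 (remaining 15 m³)
C12 (30 m³) → container 6 (remaining 10 m³)

6 containers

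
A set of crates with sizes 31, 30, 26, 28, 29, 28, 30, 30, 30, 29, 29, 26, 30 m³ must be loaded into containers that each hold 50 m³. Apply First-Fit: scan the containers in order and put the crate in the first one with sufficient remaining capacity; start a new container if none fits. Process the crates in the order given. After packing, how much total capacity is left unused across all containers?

Put 31 m³ in container 1; 19 m³ remain.
Put 30 m³ in container 2; 20 m³ remain.
Put 26 m³ in container 3; 24 m³ remain.
Put 28 m³ in container 4; 22 m³ remain.
Put 29 m³ in container 5; 21 m³ remain.
Put 28 m³ in container 6; 22 m³ remain.
Put 30 m³ in container 7; 20 m³ remain.
Put 30 m³ in container 8; 20 m³ remain.
Put 30 m³ in container 9; 20 m³ remain.
Put 29 m³ in container 10; 21 m³ remain.
Put 29 m³ in container 11; 21 m³ remain.
Put 26 m³ in container 12; 24 m³ remain.
Put 30 m³ in container 13; 20 m³ remain.
13 containers × 50 m³ = 650 m³; used 376 m³; unused 274 m³.

274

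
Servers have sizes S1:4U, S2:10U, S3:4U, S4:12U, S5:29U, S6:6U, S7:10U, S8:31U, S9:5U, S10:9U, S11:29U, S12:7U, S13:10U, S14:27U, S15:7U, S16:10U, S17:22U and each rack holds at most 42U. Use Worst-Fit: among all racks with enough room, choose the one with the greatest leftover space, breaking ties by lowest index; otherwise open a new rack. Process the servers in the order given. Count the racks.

Put S1 (4U) in rack 1; 38U remain.
Put S2 (10U) in rack 1; 28U remain.
Put S3 (4U) in rack 1; 24U remain.
Put S4 (12U) in rack 1; 12U remain.
Put S5 (29U) in rack 2; 13U remain.
Put S6 (6U) in rack 2; 7U remain.
Put S7 (10U) in rack 1; 2U remain.
Put S8 (31U) in rack 3; 11U remain.
Put S9 (5U) in rack 3; 6U remain.
Put S10 (9U) in rack 4; 33U remain.
Put S11 (29U) in rack 4; 4U remain.
Put S12 (7U) in rack 2; 0U remain.
Put S13 (10U) in rack 5; 32U remain.
Put S14 (27U) in rack 5; 5U remain.
Put S15 (7U) in rack 6; 35U remain.
Put S16 (10U) in rack 6; 25U remain.
Put S17 (22U) in rack 6; 3U remain.

6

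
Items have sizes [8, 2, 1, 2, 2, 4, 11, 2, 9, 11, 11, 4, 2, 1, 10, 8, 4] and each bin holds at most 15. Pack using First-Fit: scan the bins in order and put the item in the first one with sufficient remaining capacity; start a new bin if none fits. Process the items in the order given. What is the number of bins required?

8 → bin 1 (remaining 7)
2 → bin 1 (remaining 5)
1 → bin 1 (remaining 4)
2 → bin 1 (remaining 2)
2 → bin 1 (remaining 0)
4 → bin 2 (remaining 11)
11 → bin 2 (remaining 0)
2 → bin 3 (remaining 13)
9 → bin 3 (remaining 4)
11 → bin 4 (remaining 4)
11 → bin 5 (remaining 4)
4 → bin 3 (remaining 0)
2 → bin 4 (remaining 2)
1 → bin 4 (remaining 1)
10 → bin 6 (remaining 5)
8 → bin 7 (remaining 7)
4 → bin 5 (remaining 0)

7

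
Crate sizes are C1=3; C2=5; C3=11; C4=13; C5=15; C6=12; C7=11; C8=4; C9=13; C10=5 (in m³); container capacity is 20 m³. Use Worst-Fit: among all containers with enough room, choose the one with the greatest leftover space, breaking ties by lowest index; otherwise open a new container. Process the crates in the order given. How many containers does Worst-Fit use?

6 containers

Put C1 (3 m³) in container 1; 17 m³ remain.
Put C2 (5 m³) in container 1; 12 m³ remain.
Put C3 (11 m³) in container 1; 1 m³ remain.
Put C4 (13 m³) in container 2; 7 m³ remain.
Put C5 (15 m³) in container 3; 5 m³ remain.
Put C6 (12 m³) in container 4; 8 m³ remain.
Put C7 (11 m³) in container 5; 9 m³ remain.
Put C8 (4 m³) in container 5; 5 m³ remain.
Put C9 (13 m³) in container 6; 7 m³ remain.
Put C10 (5 m³) in container 4; 3 m³ remain.
Final containers: [3,5,11] [13] [15] [12,5] [11,4] [13].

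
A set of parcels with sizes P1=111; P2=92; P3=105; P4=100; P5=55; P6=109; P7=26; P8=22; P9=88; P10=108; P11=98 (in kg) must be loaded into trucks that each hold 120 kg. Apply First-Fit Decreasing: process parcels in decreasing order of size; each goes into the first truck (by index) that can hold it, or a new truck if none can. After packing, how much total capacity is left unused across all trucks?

Sorted descending: 111, 109, 108, 105, 100, 98, 92, 88, 55, 26, 22.
Put 111 kg in truck 1; 9 kg remain.
Put 109 kg in truck 2; 11 kg remain.
Put 108 kg in truck 3; 12 kg remain.
Put 105 kg in truck 4; 15 kg remain.
Put 100 kg in truck 5; 20 kg remain.
Put 98 kg in truck 6; 22 kg remain.
Put 92 kg in truck 7; 28 kg remain.
Put 88 kg in truck 8; 32 kg remain.
Put 55 kg in truck 9; 65 kg remain.
Put 26 kg in truck 7; 2 kg remain.
Put 22 kg in truck 6; 0 kg remain.
9 trucks × 120 kg = 1080 kg; used 914 kg; unused 166 kg.

166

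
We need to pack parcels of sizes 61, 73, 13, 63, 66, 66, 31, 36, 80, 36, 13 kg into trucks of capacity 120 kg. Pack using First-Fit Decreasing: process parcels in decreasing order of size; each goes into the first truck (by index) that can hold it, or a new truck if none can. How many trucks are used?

Sorted descending: 80, 73, 66, 66, 63, 61, 36, 36, 31, 13, 13.
80 kg → truck 1 (remaining 40 kg)
73 kg → truck 2 (remaining 47 kg)
66 kg → truck 3 (remaining 54 kg)
66 kg → truck 4 (remaining 54 kg)
63 kg → truck 5 (remaining 57 kg)
61 kg → truck 6 (remaining 59 kg)
36 kg → truck 1 (remaining 4 kg)
36 kg → truck 2 (remaining 11 kg)
31 kg → truck 3 (remaining 23 kg)
13 kg → truck 3 (remaining 10 kg)
13 kg → truck 4 (remaining 41 kg)

6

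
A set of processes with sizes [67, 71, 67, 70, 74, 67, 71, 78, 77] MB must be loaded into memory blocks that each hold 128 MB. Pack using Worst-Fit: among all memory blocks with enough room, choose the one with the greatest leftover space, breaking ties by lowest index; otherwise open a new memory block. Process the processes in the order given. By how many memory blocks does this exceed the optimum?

Worst-Fit: [67] [71] [67] [70] [74] [67] [71] [78] [77] → 9 memory blocks.
9 processes exceed 64 MB (half the capacity), and no two of those can share a memory block, so at least 9 memory blocks are needed.
So 9 is already optimal.

0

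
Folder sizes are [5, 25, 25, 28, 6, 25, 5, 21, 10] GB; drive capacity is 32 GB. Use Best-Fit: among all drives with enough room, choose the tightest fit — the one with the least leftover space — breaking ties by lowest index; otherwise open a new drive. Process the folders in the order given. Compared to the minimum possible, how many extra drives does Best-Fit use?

Best-Fit: [5,25] [25,6] [28] [25,5] [21,10] → 5 drives.
Total size 150 GB; any packing needs at least ⌈150/32⌉ = 5 drives.
So 5 is already optimal.

0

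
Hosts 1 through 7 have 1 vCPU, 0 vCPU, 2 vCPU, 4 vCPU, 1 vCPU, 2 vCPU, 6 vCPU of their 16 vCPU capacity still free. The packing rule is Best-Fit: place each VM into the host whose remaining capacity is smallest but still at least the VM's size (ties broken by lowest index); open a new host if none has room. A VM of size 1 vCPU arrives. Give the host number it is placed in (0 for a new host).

Hosts with room: host 1 (1 vCPU), host 3 (2 vCPU), host 4 (4 vCPU), host 5 (1 vCPU), host 6 (2 vCPU), host 7 (6 vCPU).
Tightest fit is host 1 with 1 vCPU free.

1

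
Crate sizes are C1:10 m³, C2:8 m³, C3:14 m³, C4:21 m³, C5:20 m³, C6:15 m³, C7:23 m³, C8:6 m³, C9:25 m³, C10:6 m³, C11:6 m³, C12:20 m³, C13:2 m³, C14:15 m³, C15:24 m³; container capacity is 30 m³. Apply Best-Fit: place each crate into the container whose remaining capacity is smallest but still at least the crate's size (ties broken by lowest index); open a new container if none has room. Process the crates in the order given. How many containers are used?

9 containers

C1 (10 m³) → container 1 (remaining 20 m³)
C2 (8 m³) → container 1 (remaining 12 m³)
C3 (14 m³) → container 2 (remaining 16 m³)
C4 (21 m³) → container 3 (remaining 9 m³)
C5 (20 m³) → container 4 (remaining 10 m³)
C6 (15 m³) → container 2 (remaining 1 m³)
C7 (23 m³) → container 5 (remaining 7 m³)
C8 (6 m³) → container 5 (remaining 1 m³)
C9 (25 m³) → container 6 (remaining 5 m³)
C10 (6 m³) → container 3 (remaining 3 m³)
C11 (6 m³) → container 4 (remaining 4 m³)
C12 (20 m³) → container 7 (remaining 10 m³)
C13 (2 m³) → container 3 (remaining 1 m³)
C14 (15 m³) → container 8 (remaining 15 m³)
C15 (24 m³) → container 9 (remaining 6 m³)
Final containers: [10,8] [14,15] [21,6,2] [20,6] [23,6] [25] [20] [15] [24].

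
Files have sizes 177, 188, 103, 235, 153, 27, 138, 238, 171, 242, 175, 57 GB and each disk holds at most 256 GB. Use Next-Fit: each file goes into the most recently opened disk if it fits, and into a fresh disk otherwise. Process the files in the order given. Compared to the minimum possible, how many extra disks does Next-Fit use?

Next-Fit: [177] [188] [103] [235] [153,27] [138] [238] [171] [242] [175,57] → 10 disks.
9 files exceed 128 GB (half the capacity), and no two of those can share a disk, so at least 9 disks are needed.
An optimal packing achieves that bound: [242] [238] [235] [188,57] [177,27] [175] [171] [153,103] [138] → 9 disks.
Excess: 10 − 9 = 1.

1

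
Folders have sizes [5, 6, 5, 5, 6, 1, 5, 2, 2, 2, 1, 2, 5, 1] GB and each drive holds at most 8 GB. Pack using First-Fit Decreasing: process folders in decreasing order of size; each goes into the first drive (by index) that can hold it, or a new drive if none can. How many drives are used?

Sorted descending: 6, 6, 5, 5, 5, 5, 5, 2, 2, 2, 2, 1, 1, 1.
6 GB → drive 1 (remaining 2 GB)
6 GB → drive 2 (remaining 2 GB)
5 GB → drive 3 (remaining 3 GB)
5 GB → drive 4 (remaining 3 GB)
5 GB → drive 5 (remaining 3 GB)
5 GB → drive 6 (remaining 3 GB)
5 GB → drive 7 (remaining 3 GB)
2 GB → drive 1 (remaining 0 GB)
2 GB → drive 2 (remaining 0 GB)
2 GB → drive 3 (remaining 1 GB)
2 GB → drive 4 (remaining 1 GB)
1 GB → drive 3 (remaining 0 GB)
1 GB → drive 4 (remaining 0 GB)
1 GB → drive 5 (remaining 2 GB)

7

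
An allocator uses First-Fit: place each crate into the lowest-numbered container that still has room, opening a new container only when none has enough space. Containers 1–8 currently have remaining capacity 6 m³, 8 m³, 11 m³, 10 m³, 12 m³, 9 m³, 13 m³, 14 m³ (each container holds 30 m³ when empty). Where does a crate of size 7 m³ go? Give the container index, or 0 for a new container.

2

Containers with room: container 2 (8 m³), container 3 (11 m³), container 4 (10 m³), container 5 (12 m³), container 6 (9 m³), container 7 (13 m³), container 8 (14 m³).
The first with room is container 2.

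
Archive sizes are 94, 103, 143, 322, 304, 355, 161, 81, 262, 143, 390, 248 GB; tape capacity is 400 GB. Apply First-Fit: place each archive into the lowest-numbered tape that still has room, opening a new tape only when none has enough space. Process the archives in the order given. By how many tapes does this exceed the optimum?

First-Fit: [94,103,143] [322] [304,81] [355] [161,143] [262] [390] [248] → 8 tapes.
Total size 2606 GB; any packing needs at least ⌈2606/400⌉ = 7 tapes.
An optimal packing achieves that bound: [390] [355] [322] [304,94] [262,103] [248,143] [161,143,81] → 7 tapes.
Excess: 8 − 7 = 1.

1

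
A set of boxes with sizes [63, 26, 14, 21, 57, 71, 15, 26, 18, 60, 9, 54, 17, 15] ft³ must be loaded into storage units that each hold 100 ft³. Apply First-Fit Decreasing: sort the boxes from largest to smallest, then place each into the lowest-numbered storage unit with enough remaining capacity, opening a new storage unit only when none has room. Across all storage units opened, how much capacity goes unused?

Sorted descending: 71, 63, 60, 57, 54, 26, 26, 21, 18, 17, 15, 15, 14, 9.
storage unit 1: place 71 ft³, 29 ft³ left
storage unit 2: place 63 ft³, 37 ft³ left
storage unit 3: place 60 ft³, 40 ft³ left
storage unit 4: place 57 ft³, 43 ft³ left
storage unit 5: place 54 ft³, 46 ft³ left
storage unit 1: place 26 ft³, 3 ft³ left
storage unit 2: place 26 ft³, 11 ft³ left
storage unit 3: place 21 ft³, 19 ft³ left
storage unit 3: place 18 ft³, 1 ft³ left
storage unit 4: place 17 ft³, 26 ft³ left
storage unit 4: place 15 ft³, 11 ft³ left
storage unit 5: place 15 ft³, 31 ft³ left
storage unit 5: place 14 ft³, 17 ft³ left
storage unit 2: place 9 ft³, 2 ft³ left
5 storage units × 100 ft³ = 500 ft³; used 466 ft³; unused 34 ft³.

34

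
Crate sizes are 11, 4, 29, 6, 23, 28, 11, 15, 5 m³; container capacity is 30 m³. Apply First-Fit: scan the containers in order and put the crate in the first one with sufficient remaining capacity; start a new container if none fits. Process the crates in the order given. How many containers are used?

Put 11 m³ in container 1; 19 m³ remain.
Put 4 m³ in container 1; 15 m³ remain.
Put 29 m³ in container 2; 1 m³ remain.
Put 6 m³ in container 1; 9 m³ remain.
Put 23 m³ in container 3; 7 m³ remain.
Put 28 m³ in container 4; 2 m³ remain.
Put 11 m³ in container 5; 19 m³ remain.
Put 15 m³ in container 5; 4 m³ remain.
Put 5 m³ in container 1; 4 m³ remain.

5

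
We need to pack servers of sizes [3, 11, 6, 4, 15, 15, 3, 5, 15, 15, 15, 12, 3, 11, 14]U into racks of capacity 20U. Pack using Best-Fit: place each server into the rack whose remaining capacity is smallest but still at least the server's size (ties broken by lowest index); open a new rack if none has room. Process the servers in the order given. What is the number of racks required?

9

3U → rack 1 (remaining 17U)
11U → rack 1 (remaining 6U)
6U → rack 1 (remaining 0U)
4U → rack 2 (remaining 16U)
15U → rack 2 (remaining 1U)
15U → rack 3 (remaining 5U)
3U → rack 3 (remaining 2U)
5U → rack 4 (remaining 15U)
15U → rack 4 (remaining 0U)
15U → rack 5 (remaining 5U)
15U → rack 6 (remaining 5U)
12U → rack 7 (remaining 8U)
3U → rack 5 (remaining 2U)
11U → rack 8 (remaining 9U)
14U → rack 9 (remaining 6U)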